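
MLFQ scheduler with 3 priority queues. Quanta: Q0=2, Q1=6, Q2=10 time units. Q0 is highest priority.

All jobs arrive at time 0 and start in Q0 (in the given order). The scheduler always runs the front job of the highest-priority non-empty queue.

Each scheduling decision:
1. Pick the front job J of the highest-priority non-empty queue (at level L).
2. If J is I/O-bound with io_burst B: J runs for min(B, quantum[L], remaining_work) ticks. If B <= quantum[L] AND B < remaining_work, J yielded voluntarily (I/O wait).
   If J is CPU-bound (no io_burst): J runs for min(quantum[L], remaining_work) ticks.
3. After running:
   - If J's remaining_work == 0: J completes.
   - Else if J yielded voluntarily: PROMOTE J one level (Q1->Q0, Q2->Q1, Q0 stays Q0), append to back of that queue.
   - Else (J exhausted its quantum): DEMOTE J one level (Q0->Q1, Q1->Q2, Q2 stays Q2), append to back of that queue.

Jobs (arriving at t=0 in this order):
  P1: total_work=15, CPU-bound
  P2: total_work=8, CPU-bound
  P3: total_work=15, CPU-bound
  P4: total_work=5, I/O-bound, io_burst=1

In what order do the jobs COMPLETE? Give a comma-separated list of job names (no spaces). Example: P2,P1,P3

t=0-2: P1@Q0 runs 2, rem=13, quantum used, demote→Q1. Q0=[P2,P3,P4] Q1=[P1] Q2=[]
t=2-4: P2@Q0 runs 2, rem=6, quantum used, demote→Q1. Q0=[P3,P4] Q1=[P1,P2] Q2=[]
t=4-6: P3@Q0 runs 2, rem=13, quantum used, demote→Q1. Q0=[P4] Q1=[P1,P2,P3] Q2=[]
t=6-7: P4@Q0 runs 1, rem=4, I/O yield, promote→Q0. Q0=[P4] Q1=[P1,P2,P3] Q2=[]
t=7-8: P4@Q0 runs 1, rem=3, I/O yield, promote→Q0. Q0=[P4] Q1=[P1,P2,P3] Q2=[]
t=8-9: P4@Q0 runs 1, rem=2, I/O yield, promote→Q0. Q0=[P4] Q1=[P1,P2,P3] Q2=[]
t=9-10: P4@Q0 runs 1, rem=1, I/O yield, promote→Q0. Q0=[P4] Q1=[P1,P2,P3] Q2=[]
t=10-11: P4@Q0 runs 1, rem=0, completes. Q0=[] Q1=[P1,P2,P3] Q2=[]
t=11-17: P1@Q1 runs 6, rem=7, quantum used, demote→Q2. Q0=[] Q1=[P2,P3] Q2=[P1]
t=17-23: P2@Q1 runs 6, rem=0, completes. Q0=[] Q1=[P3] Q2=[P1]
t=23-29: P3@Q1 runs 6, rem=7, quantum used, demote→Q2. Q0=[] Q1=[] Q2=[P1,P3]
t=29-36: P1@Q2 runs 7, rem=0, completes. Q0=[] Q1=[] Q2=[P3]
t=36-43: P3@Q2 runs 7, rem=0, completes. Q0=[] Q1=[] Q2=[]

Answer: P4,P2,P1,P3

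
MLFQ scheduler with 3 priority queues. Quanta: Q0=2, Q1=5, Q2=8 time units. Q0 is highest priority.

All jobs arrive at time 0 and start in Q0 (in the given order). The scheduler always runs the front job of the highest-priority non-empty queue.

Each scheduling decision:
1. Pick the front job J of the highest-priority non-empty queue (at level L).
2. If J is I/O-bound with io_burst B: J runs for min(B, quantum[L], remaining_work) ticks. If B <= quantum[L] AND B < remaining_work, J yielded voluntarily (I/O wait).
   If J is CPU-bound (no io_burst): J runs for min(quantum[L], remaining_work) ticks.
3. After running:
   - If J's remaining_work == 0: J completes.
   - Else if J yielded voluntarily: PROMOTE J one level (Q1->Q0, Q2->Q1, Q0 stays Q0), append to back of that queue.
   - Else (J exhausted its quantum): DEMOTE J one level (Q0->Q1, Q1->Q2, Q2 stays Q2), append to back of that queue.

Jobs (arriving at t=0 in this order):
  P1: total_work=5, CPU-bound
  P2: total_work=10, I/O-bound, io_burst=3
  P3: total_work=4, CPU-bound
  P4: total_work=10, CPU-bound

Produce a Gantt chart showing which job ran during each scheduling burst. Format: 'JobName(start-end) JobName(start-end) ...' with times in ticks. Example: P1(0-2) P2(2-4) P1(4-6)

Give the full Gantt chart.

Answer: P1(0-2) P2(2-4) P3(4-6) P4(6-8) P1(8-11) P2(11-14) P2(14-16) P3(16-18) P4(18-23) P2(23-26) P4(26-29)

Derivation:
t=0-2: P1@Q0 runs 2, rem=3, quantum used, demote→Q1. Q0=[P2,P3,P4] Q1=[P1] Q2=[]
t=2-4: P2@Q0 runs 2, rem=8, quantum used, demote→Q1. Q0=[P3,P4] Q1=[P1,P2] Q2=[]
t=4-6: P3@Q0 runs 2, rem=2, quantum used, demote→Q1. Q0=[P4] Q1=[P1,P2,P3] Q2=[]
t=6-8: P4@Q0 runs 2, rem=8, quantum used, demote→Q1. Q0=[] Q1=[P1,P2,P3,P4] Q2=[]
t=8-11: P1@Q1 runs 3, rem=0, completes. Q0=[] Q1=[P2,P3,P4] Q2=[]
t=11-14: P2@Q1 runs 3, rem=5, I/O yield, promote→Q0. Q0=[P2] Q1=[P3,P4] Q2=[]
t=14-16: P2@Q0 runs 2, rem=3, quantum used, demote→Q1. Q0=[] Q1=[P3,P4,P2] Q2=[]
t=16-18: P3@Q1 runs 2, rem=0, completes. Q0=[] Q1=[P4,P2] Q2=[]
t=18-23: P4@Q1 runs 5, rem=3, quantum used, demote→Q2. Q0=[] Q1=[P2] Q2=[P4]
t=23-26: P2@Q1 runs 3, rem=0, completes. Q0=[] Q1=[] Q2=[P4]
t=26-29: P4@Q2 runs 3, rem=0, completes. Q0=[] Q1=[] Q2=[]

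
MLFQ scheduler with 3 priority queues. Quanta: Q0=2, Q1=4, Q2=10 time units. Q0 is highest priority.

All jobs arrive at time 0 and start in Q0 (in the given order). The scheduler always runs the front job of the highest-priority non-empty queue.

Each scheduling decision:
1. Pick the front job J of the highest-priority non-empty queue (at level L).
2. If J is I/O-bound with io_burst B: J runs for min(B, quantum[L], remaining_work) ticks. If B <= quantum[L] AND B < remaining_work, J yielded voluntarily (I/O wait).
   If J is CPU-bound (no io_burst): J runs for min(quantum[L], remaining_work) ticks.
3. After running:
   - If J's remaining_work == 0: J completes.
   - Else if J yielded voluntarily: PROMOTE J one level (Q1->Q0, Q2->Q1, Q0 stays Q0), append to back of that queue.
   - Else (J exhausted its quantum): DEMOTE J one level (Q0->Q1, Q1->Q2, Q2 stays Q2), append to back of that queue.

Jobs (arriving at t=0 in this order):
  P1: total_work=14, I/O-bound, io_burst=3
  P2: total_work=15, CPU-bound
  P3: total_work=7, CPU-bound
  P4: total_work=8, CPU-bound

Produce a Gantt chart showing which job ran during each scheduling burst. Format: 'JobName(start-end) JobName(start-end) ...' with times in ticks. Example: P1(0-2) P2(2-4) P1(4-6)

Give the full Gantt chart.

Answer: P1(0-2) P2(2-4) P3(4-6) P4(6-8) P1(8-11) P1(11-13) P2(13-17) P3(17-21) P4(21-25) P1(25-28) P1(28-30) P1(30-32) P2(32-41) P3(41-42) P4(42-44)

Derivation:
t=0-2: P1@Q0 runs 2, rem=12, quantum used, demote→Q1. Q0=[P2,P3,P4] Q1=[P1] Q2=[]
t=2-4: P2@Q0 runs 2, rem=13, quantum used, demote→Q1. Q0=[P3,P4] Q1=[P1,P2] Q2=[]
t=4-6: P3@Q0 runs 2, rem=5, quantum used, demote→Q1. Q0=[P4] Q1=[P1,P2,P3] Q2=[]
t=6-8: P4@Q0 runs 2, rem=6, quantum used, demote→Q1. Q0=[] Q1=[P1,P2,P3,P4] Q2=[]
t=8-11: P1@Q1 runs 3, rem=9, I/O yield, promote→Q0. Q0=[P1] Q1=[P2,P3,P4] Q2=[]
t=11-13: P1@Q0 runs 2, rem=7, quantum used, demote→Q1. Q0=[] Q1=[P2,P3,P4,P1] Q2=[]
t=13-17: P2@Q1 runs 4, rem=9, quantum used, demote→Q2. Q0=[] Q1=[P3,P4,P1] Q2=[P2]
t=17-21: P3@Q1 runs 4, rem=1, quantum used, demote→Q2. Q0=[] Q1=[P4,P1] Q2=[P2,P3]
t=21-25: P4@Q1 runs 4, rem=2, quantum used, demote→Q2. Q0=[] Q1=[P1] Q2=[P2,P3,P4]
t=25-28: P1@Q1 runs 3, rem=4, I/O yield, promote→Q0. Q0=[P1] Q1=[] Q2=[P2,P3,P4]
t=28-30: P1@Q0 runs 2, rem=2, quantum used, demote→Q1. Q0=[] Q1=[P1] Q2=[P2,P3,P4]
t=30-32: P1@Q1 runs 2, rem=0, completes. Q0=[] Q1=[] Q2=[P2,P3,P4]
t=32-41: P2@Q2 runs 9, rem=0, completes. Q0=[] Q1=[] Q2=[P3,P4]
t=41-42: P3@Q2 runs 1, rem=0, completes. Q0=[] Q1=[] Q2=[P4]
t=42-44: P4@Q2 runs 2, rem=0, completes. Q0=[] Q1=[] Q2=[]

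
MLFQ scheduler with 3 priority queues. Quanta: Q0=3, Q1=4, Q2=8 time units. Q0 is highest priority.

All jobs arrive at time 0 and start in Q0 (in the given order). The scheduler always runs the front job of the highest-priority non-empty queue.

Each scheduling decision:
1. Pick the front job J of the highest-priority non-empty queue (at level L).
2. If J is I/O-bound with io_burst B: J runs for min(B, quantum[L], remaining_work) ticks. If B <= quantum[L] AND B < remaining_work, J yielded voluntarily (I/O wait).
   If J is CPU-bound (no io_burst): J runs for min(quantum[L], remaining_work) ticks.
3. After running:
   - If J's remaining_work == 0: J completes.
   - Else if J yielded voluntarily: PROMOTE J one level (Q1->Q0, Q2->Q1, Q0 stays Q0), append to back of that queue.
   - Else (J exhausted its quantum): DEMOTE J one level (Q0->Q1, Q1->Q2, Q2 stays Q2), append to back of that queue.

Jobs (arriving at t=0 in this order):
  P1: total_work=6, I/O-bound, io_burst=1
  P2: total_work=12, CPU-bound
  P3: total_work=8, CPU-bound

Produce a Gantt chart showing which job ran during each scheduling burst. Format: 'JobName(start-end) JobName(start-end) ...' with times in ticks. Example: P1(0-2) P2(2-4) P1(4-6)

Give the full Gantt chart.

t=0-1: P1@Q0 runs 1, rem=5, I/O yield, promote→Q0. Q0=[P2,P3,P1] Q1=[] Q2=[]
t=1-4: P2@Q0 runs 3, rem=9, quantum used, demote→Q1. Q0=[P3,P1] Q1=[P2] Q2=[]
t=4-7: P3@Q0 runs 3, rem=5, quantum used, demote→Q1. Q0=[P1] Q1=[P2,P3] Q2=[]
t=7-8: P1@Q0 runs 1, rem=4, I/O yield, promote→Q0. Q0=[P1] Q1=[P2,P3] Q2=[]
t=8-9: P1@Q0 runs 1, rem=3, I/O yield, promote→Q0. Q0=[P1] Q1=[P2,P3] Q2=[]
t=9-10: P1@Q0 runs 1, rem=2, I/O yield, promote→Q0. Q0=[P1] Q1=[P2,P3] Q2=[]
t=10-11: P1@Q0 runs 1, rem=1, I/O yield, promote→Q0. Q0=[P1] Q1=[P2,P3] Q2=[]
t=11-12: P1@Q0 runs 1, rem=0, completes. Q0=[] Q1=[P2,P3] Q2=[]
t=12-16: P2@Q1 runs 4, rem=5, quantum used, demote→Q2. Q0=[] Q1=[P3] Q2=[P2]
t=16-20: P3@Q1 runs 4, rem=1, quantum used, demote→Q2. Q0=[] Q1=[] Q2=[P2,P3]
t=20-25: P2@Q2 runs 5, rem=0, completes. Q0=[] Q1=[] Q2=[P3]
t=25-26: P3@Q2 runs 1, rem=0, completes. Q0=[] Q1=[] Q2=[]

Answer: P1(0-1) P2(1-4) P3(4-7) P1(7-8) P1(8-9) P1(9-10) P1(10-11) P1(11-12) P2(12-16) P3(16-20) P2(20-25) P3(25-26)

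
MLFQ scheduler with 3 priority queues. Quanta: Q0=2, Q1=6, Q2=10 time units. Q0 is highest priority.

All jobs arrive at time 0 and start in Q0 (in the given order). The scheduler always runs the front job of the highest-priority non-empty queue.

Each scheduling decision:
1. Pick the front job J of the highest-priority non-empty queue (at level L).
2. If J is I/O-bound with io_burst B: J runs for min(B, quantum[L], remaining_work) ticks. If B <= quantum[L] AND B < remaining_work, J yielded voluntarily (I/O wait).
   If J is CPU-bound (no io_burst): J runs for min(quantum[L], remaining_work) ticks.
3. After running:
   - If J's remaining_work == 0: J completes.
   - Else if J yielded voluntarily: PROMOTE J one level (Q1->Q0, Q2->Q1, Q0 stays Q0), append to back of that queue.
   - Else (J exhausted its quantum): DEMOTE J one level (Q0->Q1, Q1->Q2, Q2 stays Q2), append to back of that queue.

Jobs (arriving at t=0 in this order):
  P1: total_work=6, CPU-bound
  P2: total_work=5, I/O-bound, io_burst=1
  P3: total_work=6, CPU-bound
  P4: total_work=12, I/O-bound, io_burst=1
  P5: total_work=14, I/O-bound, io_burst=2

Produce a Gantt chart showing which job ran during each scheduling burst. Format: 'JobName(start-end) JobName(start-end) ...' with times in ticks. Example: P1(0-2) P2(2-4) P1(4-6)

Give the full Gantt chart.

Answer: P1(0-2) P2(2-3) P3(3-5) P4(5-6) P5(6-8) P2(8-9) P4(9-10) P5(10-12) P2(12-13) P4(13-14) P5(14-16) P2(16-17) P4(17-18) P5(18-20) P2(20-21) P4(21-22) P5(22-24) P4(24-25) P5(25-27) P4(27-28) P5(28-30) P4(30-31) P4(31-32) P4(32-33) P4(33-34) P4(34-35) P1(35-39) P3(39-43)

Derivation:
t=0-2: P1@Q0 runs 2, rem=4, quantum used, demote→Q1. Q0=[P2,P3,P4,P5] Q1=[P1] Q2=[]
t=2-3: P2@Q0 runs 1, rem=4, I/O yield, promote→Q0. Q0=[P3,P4,P5,P2] Q1=[P1] Q2=[]
t=3-5: P3@Q0 runs 2, rem=4, quantum used, demote→Q1. Q0=[P4,P5,P2] Q1=[P1,P3] Q2=[]
t=5-6: P4@Q0 runs 1, rem=11, I/O yield, promote→Q0. Q0=[P5,P2,P4] Q1=[P1,P3] Q2=[]
t=6-8: P5@Q0 runs 2, rem=12, I/O yield, promote→Q0. Q0=[P2,P4,P5] Q1=[P1,P3] Q2=[]
t=8-9: P2@Q0 runs 1, rem=3, I/O yield, promote→Q0. Q0=[P4,P5,P2] Q1=[P1,P3] Q2=[]
t=9-10: P4@Q0 runs 1, rem=10, I/O yield, promote→Q0. Q0=[P5,P2,P4] Q1=[P1,P3] Q2=[]
t=10-12: P5@Q0 runs 2, rem=10, I/O yield, promote→Q0. Q0=[P2,P4,P5] Q1=[P1,P3] Q2=[]
t=12-13: P2@Q0 runs 1, rem=2, I/O yield, promote→Q0. Q0=[P4,P5,P2] Q1=[P1,P3] Q2=[]
t=13-14: P4@Q0 runs 1, rem=9, I/O yield, promote→Q0. Q0=[P5,P2,P4] Q1=[P1,P3] Q2=[]
t=14-16: P5@Q0 runs 2, rem=8, I/O yield, promote→Q0. Q0=[P2,P4,P5] Q1=[P1,P3] Q2=[]
t=16-17: P2@Q0 runs 1, rem=1, I/O yield, promote→Q0. Q0=[P4,P5,P2] Q1=[P1,P3] Q2=[]
t=17-18: P4@Q0 runs 1, rem=8, I/O yield, promote→Q0. Q0=[P5,P2,P4] Q1=[P1,P3] Q2=[]
t=18-20: P5@Q0 runs 2, rem=6, I/O yield, promote→Q0. Q0=[P2,P4,P5] Q1=[P1,P3] Q2=[]
t=20-21: P2@Q0 runs 1, rem=0, completes. Q0=[P4,P5] Q1=[P1,P3] Q2=[]
t=21-22: P4@Q0 runs 1, rem=7, I/O yield, promote→Q0. Q0=[P5,P4] Q1=[P1,P3] Q2=[]
t=22-24: P5@Q0 runs 2, rem=4, I/O yield, promote→Q0. Q0=[P4,P5] Q1=[P1,P3] Q2=[]
t=24-25: P4@Q0 runs 1, rem=6, I/O yield, promote→Q0. Q0=[P5,P4] Q1=[P1,P3] Q2=[]
t=25-27: P5@Q0 runs 2, rem=2, I/O yield, promote→Q0. Q0=[P4,P5] Q1=[P1,P3] Q2=[]
t=27-28: P4@Q0 runs 1, rem=5, I/O yield, promote→Q0. Q0=[P5,P4] Q1=[P1,P3] Q2=[]
t=28-30: P5@Q0 runs 2, rem=0, completes. Q0=[P4] Q1=[P1,P3] Q2=[]
t=30-31: P4@Q0 runs 1, rem=4, I/O yield, promote→Q0. Q0=[P4] Q1=[P1,P3] Q2=[]
t=31-32: P4@Q0 runs 1, rem=3, I/O yield, promote→Q0. Q0=[P4] Q1=[P1,P3] Q2=[]
t=32-33: P4@Q0 runs 1, rem=2, I/O yield, promote→Q0. Q0=[P4] Q1=[P1,P3] Q2=[]
t=33-34: P4@Q0 runs 1, rem=1, I/O yield, promote→Q0. Q0=[P4] Q1=[P1,P3] Q2=[]
t=34-35: P4@Q0 runs 1, rem=0, completes. Q0=[] Q1=[P1,P3] Q2=[]
t=35-39: P1@Q1 runs 4, rem=0, completes. Q0=[] Q1=[P3] Q2=[]
t=39-43: P3@Q1 runs 4, rem=0, completes. Q0=[] Q1=[] Q2=[]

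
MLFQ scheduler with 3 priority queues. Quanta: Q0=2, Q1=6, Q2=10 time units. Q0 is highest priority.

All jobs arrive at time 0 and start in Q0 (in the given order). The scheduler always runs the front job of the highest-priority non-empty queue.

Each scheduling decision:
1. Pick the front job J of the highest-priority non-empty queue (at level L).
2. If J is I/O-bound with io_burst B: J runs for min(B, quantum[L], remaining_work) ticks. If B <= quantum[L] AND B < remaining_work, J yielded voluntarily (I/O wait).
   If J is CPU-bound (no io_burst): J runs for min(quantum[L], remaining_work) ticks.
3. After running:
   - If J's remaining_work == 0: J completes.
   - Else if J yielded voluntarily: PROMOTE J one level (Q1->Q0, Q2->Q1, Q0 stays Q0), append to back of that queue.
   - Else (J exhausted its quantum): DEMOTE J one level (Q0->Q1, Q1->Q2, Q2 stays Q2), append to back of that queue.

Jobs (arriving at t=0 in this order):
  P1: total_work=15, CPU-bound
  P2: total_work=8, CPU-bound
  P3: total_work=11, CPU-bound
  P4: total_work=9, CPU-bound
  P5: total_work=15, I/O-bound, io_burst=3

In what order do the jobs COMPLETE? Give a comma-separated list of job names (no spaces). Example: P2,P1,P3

Answer: P2,P5,P1,P3,P4

Derivation:
t=0-2: P1@Q0 runs 2, rem=13, quantum used, demote→Q1. Q0=[P2,P3,P4,P5] Q1=[P1] Q2=[]
t=2-4: P2@Q0 runs 2, rem=6, quantum used, demote→Q1. Q0=[P3,P4,P5] Q1=[P1,P2] Q2=[]
t=4-6: P3@Q0 runs 2, rem=9, quantum used, demote→Q1. Q0=[P4,P5] Q1=[P1,P2,P3] Q2=[]
t=6-8: P4@Q0 runs 2, rem=7, quantum used, demote→Q1. Q0=[P5] Q1=[P1,P2,P3,P4] Q2=[]
t=8-10: P5@Q0 runs 2, rem=13, quantum used, demote→Q1. Q0=[] Q1=[P1,P2,P3,P4,P5] Q2=[]
t=10-16: P1@Q1 runs 6, rem=7, quantum used, demote→Q2. Q0=[] Q1=[P2,P3,P4,P5] Q2=[P1]
t=16-22: P2@Q1 runs 6, rem=0, completes. Q0=[] Q1=[P3,P4,P5] Q2=[P1]
t=22-28: P3@Q1 runs 6, rem=3, quantum used, demote→Q2. Q0=[] Q1=[P4,P5] Q2=[P1,P3]
t=28-34: P4@Q1 runs 6, rem=1, quantum used, demote→Q2. Q0=[] Q1=[P5] Q2=[P1,P3,P4]
t=34-37: P5@Q1 runs 3, rem=10, I/O yield, promote→Q0. Q0=[P5] Q1=[] Q2=[P1,P3,P4]
t=37-39: P5@Q0 runs 2, rem=8, quantum used, demote→Q1. Q0=[] Q1=[P5] Q2=[P1,P3,P4]
t=39-42: P5@Q1 runs 3, rem=5, I/O yield, promote→Q0. Q0=[P5] Q1=[] Q2=[P1,P3,P4]
t=42-44: P5@Q0 runs 2, rem=3, quantum used, demote→Q1. Q0=[] Q1=[P5] Q2=[P1,P3,P4]
t=44-47: P5@Q1 runs 3, rem=0, completes. Q0=[] Q1=[] Q2=[P1,P3,P4]
t=47-54: P1@Q2 runs 7, rem=0, completes. Q0=[] Q1=[] Q2=[P3,P4]
t=54-57: P3@Q2 runs 3, rem=0, completes. Q0=[] Q1=[] Q2=[P4]
t=57-58: P4@Q2 runs 1, rem=0, completes. Q0=[] Q1=[] Q2=[]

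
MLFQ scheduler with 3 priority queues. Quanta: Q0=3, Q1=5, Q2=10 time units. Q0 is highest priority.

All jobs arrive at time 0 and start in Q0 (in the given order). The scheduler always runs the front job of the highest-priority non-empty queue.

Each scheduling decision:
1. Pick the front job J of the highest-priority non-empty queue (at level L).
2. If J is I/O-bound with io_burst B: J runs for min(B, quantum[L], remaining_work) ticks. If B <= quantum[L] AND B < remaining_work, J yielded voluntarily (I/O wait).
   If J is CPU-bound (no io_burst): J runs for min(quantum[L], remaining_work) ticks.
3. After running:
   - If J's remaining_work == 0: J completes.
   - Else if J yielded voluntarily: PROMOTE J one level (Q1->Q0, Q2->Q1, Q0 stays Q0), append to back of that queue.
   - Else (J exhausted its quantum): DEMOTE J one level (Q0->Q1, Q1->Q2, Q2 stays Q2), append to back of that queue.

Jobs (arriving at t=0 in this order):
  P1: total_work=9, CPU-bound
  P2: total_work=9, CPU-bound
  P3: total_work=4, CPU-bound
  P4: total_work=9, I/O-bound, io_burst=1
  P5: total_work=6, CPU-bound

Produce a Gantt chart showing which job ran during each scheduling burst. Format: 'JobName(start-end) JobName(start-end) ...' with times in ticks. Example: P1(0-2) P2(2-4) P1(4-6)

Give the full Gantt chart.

t=0-3: P1@Q0 runs 3, rem=6, quantum used, demote→Q1. Q0=[P2,P3,P4,P5] Q1=[P1] Q2=[]
t=3-6: P2@Q0 runs 3, rem=6, quantum used, demote→Q1. Q0=[P3,P4,P5] Q1=[P1,P2] Q2=[]
t=6-9: P3@Q0 runs 3, rem=1, quantum used, demote→Q1. Q0=[P4,P5] Q1=[P1,P2,P3] Q2=[]
t=9-10: P4@Q0 runs 1, rem=8, I/O yield, promote→Q0. Q0=[P5,P4] Q1=[P1,P2,P3] Q2=[]
t=10-13: P5@Q0 runs 3, rem=3, quantum used, demote→Q1. Q0=[P4] Q1=[P1,P2,P3,P5] Q2=[]
t=13-14: P4@Q0 runs 1, rem=7, I/O yield, promote→Q0. Q0=[P4] Q1=[P1,P2,P3,P5] Q2=[]
t=14-15: P4@Q0 runs 1, rem=6, I/O yield, promote→Q0. Q0=[P4] Q1=[P1,P2,P3,P5] Q2=[]
t=15-16: P4@Q0 runs 1, rem=5, I/O yield, promote→Q0. Q0=[P4] Q1=[P1,P2,P3,P5] Q2=[]
t=16-17: P4@Q0 runs 1, rem=4, I/O yield, promote→Q0. Q0=[P4] Q1=[P1,P2,P3,P5] Q2=[]
t=17-18: P4@Q0 runs 1, rem=3, I/O yield, promote→Q0. Q0=[P4] Q1=[P1,P2,P3,P5] Q2=[]
t=18-19: P4@Q0 runs 1, rem=2, I/O yield, promote→Q0. Q0=[P4] Q1=[P1,P2,P3,P5] Q2=[]
t=19-20: P4@Q0 runs 1, rem=1, I/O yield, promote→Q0. Q0=[P4] Q1=[P1,P2,P3,P5] Q2=[]
t=20-21: P4@Q0 runs 1, rem=0, completes. Q0=[] Q1=[P1,P2,P3,P5] Q2=[]
t=21-26: P1@Q1 runs 5, rem=1, quantum used, demote→Q2. Q0=[] Q1=[P2,P3,P5] Q2=[P1]
t=26-31: P2@Q1 runs 5, rem=1, quantum used, demote→Q2. Q0=[] Q1=[P3,P5] Q2=[P1,P2]
t=31-32: P3@Q1 runs 1, rem=0, completes. Q0=[] Q1=[P5] Q2=[P1,P2]
t=32-35: P5@Q1 runs 3, rem=0, completes. Q0=[] Q1=[] Q2=[P1,P2]
t=35-36: P1@Q2 runs 1, rem=0, completes. Q0=[] Q1=[] Q2=[P2]
t=36-37: P2@Q2 runs 1, rem=0, completes. Q0=[] Q1=[] Q2=[]

Answer: P1(0-3) P2(3-6) P3(6-9) P4(9-10) P5(10-13) P4(13-14) P4(14-15) P4(15-16) P4(16-17) P4(17-18) P4(18-19) P4(19-20) P4(20-21) P1(21-26) P2(26-31) P3(31-32) P5(32-35) P1(35-36) P2(36-37)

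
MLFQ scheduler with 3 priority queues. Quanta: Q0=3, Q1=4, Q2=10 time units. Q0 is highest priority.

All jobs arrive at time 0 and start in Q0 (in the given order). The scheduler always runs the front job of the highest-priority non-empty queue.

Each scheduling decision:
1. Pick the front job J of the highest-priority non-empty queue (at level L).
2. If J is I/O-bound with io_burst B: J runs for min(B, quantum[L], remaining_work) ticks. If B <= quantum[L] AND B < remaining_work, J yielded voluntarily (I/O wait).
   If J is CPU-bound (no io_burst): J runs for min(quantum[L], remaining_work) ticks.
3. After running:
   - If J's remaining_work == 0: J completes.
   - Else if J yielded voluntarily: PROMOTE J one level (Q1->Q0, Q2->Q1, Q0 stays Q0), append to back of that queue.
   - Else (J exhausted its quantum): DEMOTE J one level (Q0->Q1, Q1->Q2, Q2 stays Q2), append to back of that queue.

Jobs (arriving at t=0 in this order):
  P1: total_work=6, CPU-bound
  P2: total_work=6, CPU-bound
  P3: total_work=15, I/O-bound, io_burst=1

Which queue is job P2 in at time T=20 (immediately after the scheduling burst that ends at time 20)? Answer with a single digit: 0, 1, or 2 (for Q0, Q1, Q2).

Answer: 1

Derivation:
t=0-3: P1@Q0 runs 3, rem=3, quantum used, demote→Q1. Q0=[P2,P3] Q1=[P1] Q2=[]
t=3-6: P2@Q0 runs 3, rem=3, quantum used, demote→Q1. Q0=[P3] Q1=[P1,P2] Q2=[]
t=6-7: P3@Q0 runs 1, rem=14, I/O yield, promote→Q0. Q0=[P3] Q1=[P1,P2] Q2=[]
t=7-8: P3@Q0 runs 1, rem=13, I/O yield, promote→Q0. Q0=[P3] Q1=[P1,P2] Q2=[]
t=8-9: P3@Q0 runs 1, rem=12, I/O yield, promote→Q0. Q0=[P3] Q1=[P1,P2] Q2=[]
t=9-10: P3@Q0 runs 1, rem=11, I/O yield, promote→Q0. Q0=[P3] Q1=[P1,P2] Q2=[]
t=10-11: P3@Q0 runs 1, rem=10, I/O yield, promote→Q0. Q0=[P3] Q1=[P1,P2] Q2=[]
t=11-12: P3@Q0 runs 1, rem=9, I/O yield, promote→Q0. Q0=[P3] Q1=[P1,P2] Q2=[]
t=12-13: P3@Q0 runs 1, rem=8, I/O yield, promote→Q0. Q0=[P3] Q1=[P1,P2] Q2=[]
t=13-14: P3@Q0 runs 1, rem=7, I/O yield, promote→Q0. Q0=[P3] Q1=[P1,P2] Q2=[]
t=14-15: P3@Q0 runs 1, rem=6, I/O yield, promote→Q0. Q0=[P3] Q1=[P1,P2] Q2=[]
t=15-16: P3@Q0 runs 1, rem=5, I/O yield, promote→Q0. Q0=[P3] Q1=[P1,P2] Q2=[]
t=16-17: P3@Q0 runs 1, rem=4, I/O yield, promote→Q0. Q0=[P3] Q1=[P1,P2] Q2=[]
t=17-18: P3@Q0 runs 1, rem=3, I/O yield, promote→Q0. Q0=[P3] Q1=[P1,P2] Q2=[]
t=18-19: P3@Q0 runs 1, rem=2, I/O yield, promote→Q0. Q0=[P3] Q1=[P1,P2] Q2=[]
t=19-20: P3@Q0 runs 1, rem=1, I/O yield, promote→Q0. Q0=[P3] Q1=[P1,P2] Q2=[]
t=20-21: P3@Q0 runs 1, rem=0, completes. Q0=[] Q1=[P1,P2] Q2=[]
t=21-24: P1@Q1 runs 3, rem=0, completes. Q0=[] Q1=[P2] Q2=[]
t=24-27: P2@Q1 runs 3, rem=0, completes. Q0=[] Q1=[] Q2=[]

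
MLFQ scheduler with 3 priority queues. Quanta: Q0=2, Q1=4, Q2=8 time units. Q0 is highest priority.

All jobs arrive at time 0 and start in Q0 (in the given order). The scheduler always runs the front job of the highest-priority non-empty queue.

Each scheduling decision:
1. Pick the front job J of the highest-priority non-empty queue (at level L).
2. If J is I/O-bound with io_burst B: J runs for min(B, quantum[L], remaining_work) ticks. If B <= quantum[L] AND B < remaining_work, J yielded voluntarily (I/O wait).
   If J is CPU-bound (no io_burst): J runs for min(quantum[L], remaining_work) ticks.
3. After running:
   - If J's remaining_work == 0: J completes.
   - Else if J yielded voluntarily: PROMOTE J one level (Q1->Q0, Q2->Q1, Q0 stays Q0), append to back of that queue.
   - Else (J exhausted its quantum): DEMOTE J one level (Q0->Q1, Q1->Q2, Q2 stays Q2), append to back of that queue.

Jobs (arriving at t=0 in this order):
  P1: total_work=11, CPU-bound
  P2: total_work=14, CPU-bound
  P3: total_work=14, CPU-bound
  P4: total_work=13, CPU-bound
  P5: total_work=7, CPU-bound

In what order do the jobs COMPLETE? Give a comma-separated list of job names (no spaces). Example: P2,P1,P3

Answer: P1,P2,P3,P4,P5

Derivation:
t=0-2: P1@Q0 runs 2, rem=9, quantum used, demote→Q1. Q0=[P2,P3,P4,P5] Q1=[P1] Q2=[]
t=2-4: P2@Q0 runs 2, rem=12, quantum used, demote→Q1. Q0=[P3,P4,P5] Q1=[P1,P2] Q2=[]
t=4-6: P3@Q0 runs 2, rem=12, quantum used, demote→Q1. Q0=[P4,P5] Q1=[P1,P2,P3] Q2=[]
t=6-8: P4@Q0 runs 2, rem=11, quantum used, demote→Q1. Q0=[P5] Q1=[P1,P2,P3,P4] Q2=[]
t=8-10: P5@Q0 runs 2, rem=5, quantum used, demote→Q1. Q0=[] Q1=[P1,P2,P3,P4,P5] Q2=[]
t=10-14: P1@Q1 runs 4, rem=5, quantum used, demote→Q2. Q0=[] Q1=[P2,P3,P4,P5] Q2=[P1]
t=14-18: P2@Q1 runs 4, rem=8, quantum used, demote→Q2. Q0=[] Q1=[P3,P4,P5] Q2=[P1,P2]
t=18-22: P3@Q1 runs 4, rem=8, quantum used, demote→Q2. Q0=[] Q1=[P4,P5] Q2=[P1,P2,P3]
t=22-26: P4@Q1 runs 4, rem=7, quantum used, demote→Q2. Q0=[] Q1=[P5] Q2=[P1,P2,P3,P4]
t=26-30: P5@Q1 runs 4, rem=1, quantum used, demote→Q2. Q0=[] Q1=[] Q2=[P1,P2,P3,P4,P5]
t=30-35: P1@Q2 runs 5, rem=0, completes. Q0=[] Q1=[] Q2=[P2,P3,P4,P5]
t=35-43: P2@Q2 runs 8, rem=0, completes. Q0=[] Q1=[] Q2=[P3,P4,P5]
t=43-51: P3@Q2 runs 8, rem=0, completes. Q0=[] Q1=[] Q2=[P4,P5]
t=51-58: P4@Q2 runs 7, rem=0, completes. Q0=[] Q1=[] Q2=[P5]
t=58-59: P5@Q2 runs 1, rem=0, completes. Q0=[] Q1=[] Q2=[]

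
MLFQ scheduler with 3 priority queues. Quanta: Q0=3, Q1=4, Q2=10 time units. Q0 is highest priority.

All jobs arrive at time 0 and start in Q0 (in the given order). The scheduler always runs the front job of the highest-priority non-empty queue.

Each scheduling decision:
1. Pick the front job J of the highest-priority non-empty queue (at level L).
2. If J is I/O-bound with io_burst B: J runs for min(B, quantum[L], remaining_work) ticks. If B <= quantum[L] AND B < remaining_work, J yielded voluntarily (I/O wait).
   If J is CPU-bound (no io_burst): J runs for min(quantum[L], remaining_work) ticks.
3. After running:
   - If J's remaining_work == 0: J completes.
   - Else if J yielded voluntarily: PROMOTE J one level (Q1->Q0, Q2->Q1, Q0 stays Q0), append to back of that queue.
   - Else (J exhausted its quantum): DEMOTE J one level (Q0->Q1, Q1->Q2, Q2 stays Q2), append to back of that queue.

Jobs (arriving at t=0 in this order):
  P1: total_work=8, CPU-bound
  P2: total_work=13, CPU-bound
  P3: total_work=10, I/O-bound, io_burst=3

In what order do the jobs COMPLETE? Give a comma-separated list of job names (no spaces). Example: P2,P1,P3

Answer: P3,P1,P2

Derivation:
t=0-3: P1@Q0 runs 3, rem=5, quantum used, demote→Q1. Q0=[P2,P3] Q1=[P1] Q2=[]
t=3-6: P2@Q0 runs 3, rem=10, quantum used, demote→Q1. Q0=[P3] Q1=[P1,P2] Q2=[]
t=6-9: P3@Q0 runs 3, rem=7, I/O yield, promote→Q0. Q0=[P3] Q1=[P1,P2] Q2=[]
t=9-12: P3@Q0 runs 3, rem=4, I/O yield, promote→Q0. Q0=[P3] Q1=[P1,P2] Q2=[]
t=12-15: P3@Q0 runs 3, rem=1, I/O yield, promote→Q0. Q0=[P3] Q1=[P1,P2] Q2=[]
t=15-16: P3@Q0 runs 1, rem=0, completes. Q0=[] Q1=[P1,P2] Q2=[]
t=16-20: P1@Q1 runs 4, rem=1, quantum used, demote→Q2. Q0=[] Q1=[P2] Q2=[P1]
t=20-24: P2@Q1 runs 4, rem=6, quantum used, demote→Q2. Q0=[] Q1=[] Q2=[P1,P2]
t=24-25: P1@Q2 runs 1, rem=0, completes. Q0=[] Q1=[] Q2=[P2]
t=25-31: P2@Q2 runs 6, rem=0, completes. Q0=[] Q1=[] Q2=[]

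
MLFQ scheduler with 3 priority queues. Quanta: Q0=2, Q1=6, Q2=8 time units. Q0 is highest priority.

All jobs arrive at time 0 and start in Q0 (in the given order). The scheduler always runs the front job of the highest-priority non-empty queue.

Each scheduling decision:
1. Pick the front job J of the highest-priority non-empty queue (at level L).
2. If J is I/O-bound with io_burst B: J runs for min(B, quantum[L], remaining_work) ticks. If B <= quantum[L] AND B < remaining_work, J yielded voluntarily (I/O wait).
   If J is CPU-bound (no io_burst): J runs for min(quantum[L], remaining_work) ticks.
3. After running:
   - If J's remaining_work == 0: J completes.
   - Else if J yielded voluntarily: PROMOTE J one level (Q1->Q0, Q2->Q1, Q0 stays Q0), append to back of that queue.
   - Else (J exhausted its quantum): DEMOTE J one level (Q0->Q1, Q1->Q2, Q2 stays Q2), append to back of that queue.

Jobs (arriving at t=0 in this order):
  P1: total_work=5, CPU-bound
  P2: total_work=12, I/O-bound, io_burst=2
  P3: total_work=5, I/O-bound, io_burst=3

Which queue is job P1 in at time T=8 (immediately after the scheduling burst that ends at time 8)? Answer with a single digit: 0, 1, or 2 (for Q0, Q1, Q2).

t=0-2: P1@Q0 runs 2, rem=3, quantum used, demote→Q1. Q0=[P2,P3] Q1=[P1] Q2=[]
t=2-4: P2@Q0 runs 2, rem=10, I/O yield, promote→Q0. Q0=[P3,P2] Q1=[P1] Q2=[]
t=4-6: P3@Q0 runs 2, rem=3, quantum used, demote→Q1. Q0=[P2] Q1=[P1,P3] Q2=[]
t=6-8: P2@Q0 runs 2, rem=8, I/O yield, promote→Q0. Q0=[P2] Q1=[P1,P3] Q2=[]
t=8-10: P2@Q0 runs 2, rem=6, I/O yield, promote→Q0. Q0=[P2] Q1=[P1,P3] Q2=[]
t=10-12: P2@Q0 runs 2, rem=4, I/O yield, promote→Q0. Q0=[P2] Q1=[P1,P3] Q2=[]
t=12-14: P2@Q0 runs 2, rem=2, I/O yield, promote→Q0. Q0=[P2] Q1=[P1,P3] Q2=[]
t=14-16: P2@Q0 runs 2, rem=0, completes. Q0=[] Q1=[P1,P3] Q2=[]
t=16-19: P1@Q1 runs 3, rem=0, completes. Q0=[] Q1=[P3] Q2=[]
t=19-22: P3@Q1 runs 3, rem=0, completes. Q0=[] Q1=[] Q2=[]

Answer: 1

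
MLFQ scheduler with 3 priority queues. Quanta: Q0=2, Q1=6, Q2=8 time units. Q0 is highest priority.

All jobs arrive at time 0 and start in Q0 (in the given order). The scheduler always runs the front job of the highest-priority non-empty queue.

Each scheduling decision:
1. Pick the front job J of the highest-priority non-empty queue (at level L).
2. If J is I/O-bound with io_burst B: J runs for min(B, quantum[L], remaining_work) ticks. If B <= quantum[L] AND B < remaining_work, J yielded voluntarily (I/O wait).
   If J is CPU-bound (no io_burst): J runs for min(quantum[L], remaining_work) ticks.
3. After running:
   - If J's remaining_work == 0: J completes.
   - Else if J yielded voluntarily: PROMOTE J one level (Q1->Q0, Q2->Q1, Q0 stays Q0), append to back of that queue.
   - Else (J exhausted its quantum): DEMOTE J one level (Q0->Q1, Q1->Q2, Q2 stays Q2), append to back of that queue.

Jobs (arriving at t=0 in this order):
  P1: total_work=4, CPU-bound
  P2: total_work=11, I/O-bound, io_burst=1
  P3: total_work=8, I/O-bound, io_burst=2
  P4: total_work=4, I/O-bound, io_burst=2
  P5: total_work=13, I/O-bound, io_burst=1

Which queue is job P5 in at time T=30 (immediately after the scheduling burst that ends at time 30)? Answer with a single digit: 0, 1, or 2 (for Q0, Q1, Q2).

Answer: 0

Derivation:
t=0-2: P1@Q0 runs 2, rem=2, quantum used, demote→Q1. Q0=[P2,P3,P4,P5] Q1=[P1] Q2=[]
t=2-3: P2@Q0 runs 1, rem=10, I/O yield, promote→Q0. Q0=[P3,P4,P5,P2] Q1=[P1] Q2=[]
t=3-5: P3@Q0 runs 2, rem=6, I/O yield, promote→Q0. Q0=[P4,P5,P2,P3] Q1=[P1] Q2=[]
t=5-7: P4@Q0 runs 2, rem=2, I/O yield, promote→Q0. Q0=[P5,P2,P3,P4] Q1=[P1] Q2=[]
t=7-8: P5@Q0 runs 1, rem=12, I/O yield, promote→Q0. Q0=[P2,P3,P4,P5] Q1=[P1] Q2=[]
t=8-9: P2@Q0 runs 1, rem=9, I/O yield, promote→Q0. Q0=[P3,P4,P5,P2] Q1=[P1] Q2=[]
t=9-11: P3@Q0 runs 2, rem=4, I/O yield, promote→Q0. Q0=[P4,P5,P2,P3] Q1=[P1] Q2=[]
t=11-13: P4@Q0 runs 2, rem=0, completes. Q0=[P5,P2,P3] Q1=[P1] Q2=[]
t=13-14: P5@Q0 runs 1, rem=11, I/O yield, promote→Q0. Q0=[P2,P3,P5] Q1=[P1] Q2=[]
t=14-15: P2@Q0 runs 1, rem=8, I/O yield, promote→Q0. Q0=[P3,P5,P2] Q1=[P1] Q2=[]
t=15-17: P3@Q0 runs 2, rem=2, I/O yield, promote→Q0. Q0=[P5,P2,P3] Q1=[P1] Q2=[]
t=17-18: P5@Q0 runs 1, rem=10, I/O yield, promote→Q0. Q0=[P2,P3,P5] Q1=[P1] Q2=[]
t=18-19: P2@Q0 runs 1, rem=7, I/O yield, promote→Q0. Q0=[P3,P5,P2] Q1=[P1] Q2=[]
t=19-21: P3@Q0 runs 2, rem=0, completes. Q0=[P5,P2] Q1=[P1] Q2=[]
t=21-22: P5@Q0 runs 1, rem=9, I/O yield, promote→Q0. Q0=[P2,P5] Q1=[P1] Q2=[]
t=22-23: P2@Q0 runs 1, rem=6, I/O yield, promote→Q0. Q0=[P5,P2] Q1=[P1] Q2=[]
t=23-24: P5@Q0 runs 1, rem=8, I/O yield, promote→Q0. Q0=[P2,P5] Q1=[P1] Q2=[]
t=24-25: P2@Q0 runs 1, rem=5, I/O yield, promote→Q0. Q0=[P5,P2] Q1=[P1] Q2=[]
t=25-26: P5@Q0 runs 1, rem=7, I/O yield, promote→Q0. Q0=[P2,P5] Q1=[P1] Q2=[]
t=26-27: P2@Q0 runs 1, rem=4, I/O yield, promote→Q0. Q0=[P5,P2] Q1=[P1] Q2=[]
t=27-28: P5@Q0 runs 1, rem=6, I/O yield, promote→Q0. Q0=[P2,P5] Q1=[P1] Q2=[]
t=28-29: P2@Q0 runs 1, rem=3, I/O yield, promote→Q0. Q0=[P5,P2] Q1=[P1] Q2=[]
t=29-30: P5@Q0 runs 1, rem=5, I/O yield, promote→Q0. Q0=[P2,P5] Q1=[P1] Q2=[]
t=30-31: P2@Q0 runs 1, rem=2, I/O yield, promote→Q0. Q0=[P5,P2] Q1=[P1] Q2=[]
t=31-32: P5@Q0 runs 1, rem=4, I/O yield, promote→Q0. Q0=[P2,P5] Q1=[P1] Q2=[]
t=32-33: P2@Q0 runs 1, rem=1, I/O yield, promote→Q0. Q0=[P5,P2] Q1=[P1] Q2=[]
t=33-34: P5@Q0 runs 1, rem=3, I/O yield, promote→Q0. Q0=[P2,P5] Q1=[P1] Q2=[]
t=34-35: P2@Q0 runs 1, rem=0, completes. Q0=[P5] Q1=[P1] Q2=[]
t=35-36: P5@Q0 runs 1, rem=2, I/O yield, promote→Q0. Q0=[P5] Q1=[P1] Q2=[]
t=36-37: P5@Q0 runs 1, rem=1, I/O yield, promote→Q0. Q0=[P5] Q1=[P1] Q2=[]
t=37-38: P5@Q0 runs 1, rem=0, completes. Q0=[] Q1=[P1] Q2=[]
t=38-40: P1@Q1 runs 2, rem=0, completes. Q0=[] Q1=[] Q2=[]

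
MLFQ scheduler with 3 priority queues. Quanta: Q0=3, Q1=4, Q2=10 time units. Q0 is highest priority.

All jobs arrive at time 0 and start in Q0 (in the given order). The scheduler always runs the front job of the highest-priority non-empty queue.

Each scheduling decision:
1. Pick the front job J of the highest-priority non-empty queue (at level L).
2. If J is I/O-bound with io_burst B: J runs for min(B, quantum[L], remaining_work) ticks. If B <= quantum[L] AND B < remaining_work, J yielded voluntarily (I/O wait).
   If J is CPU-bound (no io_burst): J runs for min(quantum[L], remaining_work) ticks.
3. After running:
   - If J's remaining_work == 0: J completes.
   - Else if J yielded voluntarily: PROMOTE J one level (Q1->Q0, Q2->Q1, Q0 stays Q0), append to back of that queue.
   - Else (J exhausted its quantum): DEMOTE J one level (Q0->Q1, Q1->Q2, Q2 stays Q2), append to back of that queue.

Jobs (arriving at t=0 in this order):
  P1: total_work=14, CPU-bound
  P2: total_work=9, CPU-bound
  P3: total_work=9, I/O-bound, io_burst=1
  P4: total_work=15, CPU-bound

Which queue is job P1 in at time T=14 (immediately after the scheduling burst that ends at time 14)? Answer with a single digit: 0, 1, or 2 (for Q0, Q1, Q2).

t=0-3: P1@Q0 runs 3, rem=11, quantum used, demote→Q1. Q0=[P2,P3,P4] Q1=[P1] Q2=[]
t=3-6: P2@Q0 runs 3, rem=6, quantum used, demote→Q1. Q0=[P3,P4] Q1=[P1,P2] Q2=[]
t=6-7: P3@Q0 runs 1, rem=8, I/O yield, promote→Q0. Q0=[P4,P3] Q1=[P1,P2] Q2=[]
t=7-10: P4@Q0 runs 3, rem=12, quantum used, demote→Q1. Q0=[P3] Q1=[P1,P2,P4] Q2=[]
t=10-11: P3@Q0 runs 1, rem=7, I/O yield, promote→Q0. Q0=[P3] Q1=[P1,P2,P4] Q2=[]
t=11-12: P3@Q0 runs 1, rem=6, I/O yield, promote→Q0. Q0=[P3] Q1=[P1,P2,P4] Q2=[]
t=12-13: P3@Q0 runs 1, rem=5, I/O yield, promote→Q0. Q0=[P3] Q1=[P1,P2,P4] Q2=[]
t=13-14: P3@Q0 runs 1, rem=4, I/O yield, promote→Q0. Q0=[P3] Q1=[P1,P2,P4] Q2=[]
t=14-15: P3@Q0 runs 1, rem=3, I/O yield, promote→Q0. Q0=[P3] Q1=[P1,P2,P4] Q2=[]
t=15-16: P3@Q0 runs 1, rem=2, I/O yield, promote→Q0. Q0=[P3] Q1=[P1,P2,P4] Q2=[]
t=16-17: P3@Q0 runs 1, rem=1, I/O yield, promote→Q0. Q0=[P3] Q1=[P1,P2,P4] Q2=[]
t=17-18: P3@Q0 runs 1, rem=0, completes. Q0=[] Q1=[P1,P2,P4] Q2=[]
t=18-22: P1@Q1 runs 4, rem=7, quantum used, demote→Q2. Q0=[] Q1=[P2,P4] Q2=[P1]
t=22-26: P2@Q1 runs 4, rem=2, quantum used, demote→Q2. Q0=[] Q1=[P4] Q2=[P1,P2]
t=26-30: P4@Q1 runs 4, rem=8, quantum used, demote→Q2. Q0=[] Q1=[] Q2=[P1,P2,P4]
t=30-37: P1@Q2 runs 7, rem=0, completes. Q0=[] Q1=[] Q2=[P2,P4]
t=37-39: P2@Q2 runs 2, rem=0, completes. Q0=[] Q1=[] Q2=[P4]
t=39-47: P4@Q2 runs 8, rem=0, completes. Q0=[] Q1=[] Q2=[]

Answer: 1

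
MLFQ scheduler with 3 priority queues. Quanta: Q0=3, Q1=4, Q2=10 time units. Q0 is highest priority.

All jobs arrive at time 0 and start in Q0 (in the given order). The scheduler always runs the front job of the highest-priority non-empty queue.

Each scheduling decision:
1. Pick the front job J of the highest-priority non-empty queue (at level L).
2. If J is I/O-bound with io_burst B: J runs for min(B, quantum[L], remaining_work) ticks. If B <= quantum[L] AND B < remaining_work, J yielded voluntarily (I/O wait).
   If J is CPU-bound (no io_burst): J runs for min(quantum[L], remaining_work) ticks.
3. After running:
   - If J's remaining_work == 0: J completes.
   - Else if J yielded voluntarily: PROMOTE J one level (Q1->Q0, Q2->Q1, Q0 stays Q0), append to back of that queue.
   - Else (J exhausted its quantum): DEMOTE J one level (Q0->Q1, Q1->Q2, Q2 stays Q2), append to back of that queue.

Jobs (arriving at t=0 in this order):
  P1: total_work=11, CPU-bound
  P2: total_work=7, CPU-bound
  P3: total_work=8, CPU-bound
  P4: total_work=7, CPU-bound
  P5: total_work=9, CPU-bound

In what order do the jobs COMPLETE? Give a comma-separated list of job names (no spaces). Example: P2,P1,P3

t=0-3: P1@Q0 runs 3, rem=8, quantum used, demote→Q1. Q0=[P2,P3,P4,P5] Q1=[P1] Q2=[]
t=3-6: P2@Q0 runs 3, rem=4, quantum used, demote→Q1. Q0=[P3,P4,P5] Q1=[P1,P2] Q2=[]
t=6-9: P3@Q0 runs 3, rem=5, quantum used, demote→Q1. Q0=[P4,P5] Q1=[P1,P2,P3] Q2=[]
t=9-12: P4@Q0 runs 3, rem=4, quantum used, demote→Q1. Q0=[P5] Q1=[P1,P2,P3,P4] Q2=[]
t=12-15: P5@Q0 runs 3, rem=6, quantum used, demote→Q1. Q0=[] Q1=[P1,P2,P3,P4,P5] Q2=[]
t=15-19: P1@Q1 runs 4, rem=4, quantum used, demote→Q2. Q0=[] Q1=[P2,P3,P4,P5] Q2=[P1]
t=19-23: P2@Q1 runs 4, rem=0, completes. Q0=[] Q1=[P3,P4,P5] Q2=[P1]
t=23-27: P3@Q1 runs 4, rem=1, quantum used, demote→Q2. Q0=[] Q1=[P4,P5] Q2=[P1,P3]
t=27-31: P4@Q1 runs 4, rem=0, completes. Q0=[] Q1=[P5] Q2=[P1,P3]
t=31-35: P5@Q1 runs 4, rem=2, quantum used, demote→Q2. Q0=[] Q1=[] Q2=[P1,P3,P5]
t=35-39: P1@Q2 runs 4, rem=0, completes. Q0=[] Q1=[] Q2=[P3,P5]
t=39-40: P3@Q2 runs 1, rem=0, completes. Q0=[] Q1=[] Q2=[P5]
t=40-42: P5@Q2 runs 2, rem=0, completes. Q0=[] Q1=[] Q2=[]

Answer: P2,P4,P1,P3,P5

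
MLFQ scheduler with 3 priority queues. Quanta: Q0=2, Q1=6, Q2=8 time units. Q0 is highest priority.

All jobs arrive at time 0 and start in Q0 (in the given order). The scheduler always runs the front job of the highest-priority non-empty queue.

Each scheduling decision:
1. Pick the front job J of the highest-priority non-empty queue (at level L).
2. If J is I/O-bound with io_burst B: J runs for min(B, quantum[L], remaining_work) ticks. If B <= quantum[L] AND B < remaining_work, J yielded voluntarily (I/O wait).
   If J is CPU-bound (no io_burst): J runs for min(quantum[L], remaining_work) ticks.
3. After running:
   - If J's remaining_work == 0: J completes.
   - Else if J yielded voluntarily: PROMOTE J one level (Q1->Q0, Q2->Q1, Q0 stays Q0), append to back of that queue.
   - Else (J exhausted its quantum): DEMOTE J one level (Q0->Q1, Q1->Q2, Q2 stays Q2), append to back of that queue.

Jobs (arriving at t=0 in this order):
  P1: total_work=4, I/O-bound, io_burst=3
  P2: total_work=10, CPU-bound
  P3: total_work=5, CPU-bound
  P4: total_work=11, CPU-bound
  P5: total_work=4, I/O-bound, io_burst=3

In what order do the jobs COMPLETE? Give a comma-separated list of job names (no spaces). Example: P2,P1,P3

t=0-2: P1@Q0 runs 2, rem=2, quantum used, demote→Q1. Q0=[P2,P3,P4,P5] Q1=[P1] Q2=[]
t=2-4: P2@Q0 runs 2, rem=8, quantum used, demote→Q1. Q0=[P3,P4,P5] Q1=[P1,P2] Q2=[]
t=4-6: P3@Q0 runs 2, rem=3, quantum used, demote→Q1. Q0=[P4,P5] Q1=[P1,P2,P3] Q2=[]
t=6-8: P4@Q0 runs 2, rem=9, quantum used, demote→Q1. Q0=[P5] Q1=[P1,P2,P3,P4] Q2=[]
t=8-10: P5@Q0 runs 2, rem=2, quantum used, demote→Q1. Q0=[] Q1=[P1,P2,P3,P4,P5] Q2=[]
t=10-12: P1@Q1 runs 2, rem=0, completes. Q0=[] Q1=[P2,P3,P4,P5] Q2=[]
t=12-18: P2@Q1 runs 6, rem=2, quantum used, demote→Q2. Q0=[] Q1=[P3,P4,P5] Q2=[P2]
t=18-21: P3@Q1 runs 3, rem=0, completes. Q0=[] Q1=[P4,P5] Q2=[P2]
t=21-27: P4@Q1 runs 6, rem=3, quantum used, demote→Q2. Q0=[] Q1=[P5] Q2=[P2,P4]
t=27-29: P5@Q1 runs 2, rem=0, completes. Q0=[] Q1=[] Q2=[P2,P4]
t=29-31: P2@Q2 runs 2, rem=0, completes. Q0=[] Q1=[] Q2=[P4]
t=31-34: P4@Q2 runs 3, rem=0, completes. Q0=[] Q1=[] Q2=[]

Answer: P1,P3,P5,P2,P4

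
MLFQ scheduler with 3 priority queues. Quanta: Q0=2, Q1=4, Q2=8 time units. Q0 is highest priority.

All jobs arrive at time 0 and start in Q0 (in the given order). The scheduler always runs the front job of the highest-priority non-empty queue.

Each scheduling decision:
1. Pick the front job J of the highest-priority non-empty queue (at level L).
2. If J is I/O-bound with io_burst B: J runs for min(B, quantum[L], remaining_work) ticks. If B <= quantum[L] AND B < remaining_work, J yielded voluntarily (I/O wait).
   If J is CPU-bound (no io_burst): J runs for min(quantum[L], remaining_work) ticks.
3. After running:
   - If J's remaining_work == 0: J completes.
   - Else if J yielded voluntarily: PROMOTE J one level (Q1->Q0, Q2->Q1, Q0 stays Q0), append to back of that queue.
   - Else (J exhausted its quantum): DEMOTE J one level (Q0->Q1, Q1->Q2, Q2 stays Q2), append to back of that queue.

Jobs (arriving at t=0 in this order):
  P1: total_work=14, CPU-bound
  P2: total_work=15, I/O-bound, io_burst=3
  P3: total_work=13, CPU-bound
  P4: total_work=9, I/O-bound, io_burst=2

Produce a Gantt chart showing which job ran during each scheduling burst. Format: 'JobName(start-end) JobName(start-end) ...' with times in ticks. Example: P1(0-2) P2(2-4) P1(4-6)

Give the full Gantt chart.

t=0-2: P1@Q0 runs 2, rem=12, quantum used, demote→Q1. Q0=[P2,P3,P4] Q1=[P1] Q2=[]
t=2-4: P2@Q0 runs 2, rem=13, quantum used, demote→Q1. Q0=[P3,P4] Q1=[P1,P2] Q2=[]
t=4-6: P3@Q0 runs 2, rem=11, quantum used, demote→Q1. Q0=[P4] Q1=[P1,P2,P3] Q2=[]
t=6-8: P4@Q0 runs 2, rem=7, I/O yield, promote→Q0. Q0=[P4] Q1=[P1,P2,P3] Q2=[]
t=8-10: P4@Q0 runs 2, rem=5, I/O yield, promote→Q0. Q0=[P4] Q1=[P1,P2,P3] Q2=[]
t=10-12: P4@Q0 runs 2, rem=3, I/O yield, promote→Q0. Q0=[P4] Q1=[P1,P2,P3] Q2=[]
t=12-14: P4@Q0 runs 2, rem=1, I/O yield, promote→Q0. Q0=[P4] Q1=[P1,P2,P3] Q2=[]
t=14-15: P4@Q0 runs 1, rem=0, completes. Q0=[] Q1=[P1,P2,P3] Q2=[]
t=15-19: P1@Q1 runs 4, rem=8, quantum used, demote→Q2. Q0=[] Q1=[P2,P3] Q2=[P1]
t=19-22: P2@Q1 runs 3, rem=10, I/O yield, promote→Q0. Q0=[P2] Q1=[P3] Q2=[P1]
t=22-24: P2@Q0 runs 2, rem=8, quantum used, demote→Q1. Q0=[] Q1=[P3,P2] Q2=[P1]
t=24-28: P3@Q1 runs 4, rem=7, quantum used, demote→Q2. Q0=[] Q1=[P2] Q2=[P1,P3]
t=28-31: P2@Q1 runs 3, rem=5, I/O yield, promote→Q0. Q0=[P2] Q1=[] Q2=[P1,P3]
t=31-33: P2@Q0 runs 2, rem=3, quantum used, demote→Q1. Q0=[] Q1=[P2] Q2=[P1,P3]
t=33-36: P2@Q1 runs 3, rem=0, completes. Q0=[] Q1=[] Q2=[P1,P3]
t=36-44: P1@Q2 runs 8, rem=0, completes. Q0=[] Q1=[] Q2=[P3]
t=44-51: P3@Q2 runs 7, rem=0, completes. Q0=[] Q1=[] Q2=[]

Answer: P1(0-2) P2(2-4) P3(4-6) P4(6-8) P4(8-10) P4(10-12) P4(12-14) P4(14-15) P1(15-19) P2(19-22) P2(22-24) P3(24-28) P2(28-31) P2(31-33) P2(33-36) P1(36-44) P3(44-51)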